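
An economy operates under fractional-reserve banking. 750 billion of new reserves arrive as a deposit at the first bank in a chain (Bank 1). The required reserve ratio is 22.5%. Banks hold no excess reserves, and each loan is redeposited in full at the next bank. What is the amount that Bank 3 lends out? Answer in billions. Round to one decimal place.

Each bank lends a fraction (1 − rr) = 0.7750 of the deposit it receives, so Bank 3 receives 750·0.7750^2 and lends 750·0.7750^3 ≈ 349.1133 billion.

349.1 billion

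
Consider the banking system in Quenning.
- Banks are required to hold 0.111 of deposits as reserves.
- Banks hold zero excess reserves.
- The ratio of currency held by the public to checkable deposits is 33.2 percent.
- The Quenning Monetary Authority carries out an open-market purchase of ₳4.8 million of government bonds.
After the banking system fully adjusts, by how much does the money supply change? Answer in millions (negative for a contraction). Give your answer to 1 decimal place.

₳14.4 million

The money multiplier is m = (1 + c) / (rr + c) = (1 + 0.332) / (0.111 + 0.332) ≈ 3.0068.
The purchase adds 4.8 million of base, so ΔM = m × ΔMB = 3.0068 × (+4.8) ≈ 14.4326 million.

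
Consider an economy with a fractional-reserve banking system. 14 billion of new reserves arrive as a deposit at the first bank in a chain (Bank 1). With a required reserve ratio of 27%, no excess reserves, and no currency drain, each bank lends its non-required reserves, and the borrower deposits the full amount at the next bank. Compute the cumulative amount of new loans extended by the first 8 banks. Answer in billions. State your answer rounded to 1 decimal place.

Bank i lends (1 − rr)^i of the original deposit: Bank 1 lends 14·0.7300 = 10.2200, Bank 2 lends 14·0.7300² = 7.4606, and so on.
Summing a geometric series: total = 14·[0.7300·(1 − 0.7300^8) / (1 − 0.7300)] ≈ 34.7993 billion.

34.8 billion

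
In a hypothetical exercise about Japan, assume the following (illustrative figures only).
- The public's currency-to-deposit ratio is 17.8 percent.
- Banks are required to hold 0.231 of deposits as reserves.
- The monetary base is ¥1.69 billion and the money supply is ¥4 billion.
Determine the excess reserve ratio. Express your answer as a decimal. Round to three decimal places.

Using m = M/MB = 4/1.69 ≈ 2.366864. Since m = (1 + c)/(c + rr + e), the denominator satisfies c + rr + e = (1 + c)/m = (1 + 0.178) / 2.366864 ≈ 0.497705.
With c = 0.178 and rr = 0.231, the excess reserve ratio is 0.497705 − 0.178 − 0.231 = 0.088705.

0.089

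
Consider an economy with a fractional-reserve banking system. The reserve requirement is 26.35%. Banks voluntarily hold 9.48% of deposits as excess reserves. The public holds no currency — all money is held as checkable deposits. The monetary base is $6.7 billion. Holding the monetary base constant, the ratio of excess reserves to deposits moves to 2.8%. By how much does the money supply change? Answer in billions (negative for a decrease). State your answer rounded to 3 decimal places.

$4.285 billion

Initially m₁ = 1 / (0.2635 + 0.0948) ≈ 2.79096, so M₁ = 2.79096 × 6.7 ≈ 18.6994 billion.
After the change m₂ = 1 / (0.2635 + 0.028) ≈ 3.43053, so M₂ = 3.43053 × 6.7 ≈ 22.9846 billion.
ΔM = M₂ − M₁ = 22.9846 − 18.6994 = 4.2852 billion.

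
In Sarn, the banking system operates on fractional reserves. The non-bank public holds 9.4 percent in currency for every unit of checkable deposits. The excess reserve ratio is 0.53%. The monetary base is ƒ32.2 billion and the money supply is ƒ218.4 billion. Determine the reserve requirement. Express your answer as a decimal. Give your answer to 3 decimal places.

Using m = M/MB = 218.4/32.2 ≈ 6.782609. Since m = (1 + c)/(c + rr + e), the denominator satisfies c + rr + e = (1 + c)/m = (1 + 0.094) / 6.782609 ≈ 0.161295.
With c = 0.094 and e = 0.0053, the reserve requirement is 0.161295 − 0.094 − 0.0053 = 0.061995.

0.062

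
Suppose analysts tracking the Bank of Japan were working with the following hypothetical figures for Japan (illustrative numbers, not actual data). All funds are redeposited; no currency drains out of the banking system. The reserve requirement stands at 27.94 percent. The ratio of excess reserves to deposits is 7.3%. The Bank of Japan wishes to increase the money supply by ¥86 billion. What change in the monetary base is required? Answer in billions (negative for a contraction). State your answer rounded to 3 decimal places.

The money multiplier is m = 1 / (rr + e) = 1 / (0.2794 + 0.073) ≈ 2.837684.
ΔMB = ΔM / m = (+86) / 2.837684 ≈ 30.3064 billion.

¥30.306 billion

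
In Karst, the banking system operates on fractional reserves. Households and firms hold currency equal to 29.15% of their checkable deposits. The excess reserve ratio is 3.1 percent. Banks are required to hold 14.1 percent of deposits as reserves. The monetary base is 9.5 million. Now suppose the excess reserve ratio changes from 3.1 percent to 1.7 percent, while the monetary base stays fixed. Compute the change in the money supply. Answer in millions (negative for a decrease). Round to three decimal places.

0.824 million

Initially m₁ = (1 + 0.2915) / (0.141 + 0.031 + 0.2915) ≈ 2.78641, so M₁ = 2.78641 × 9.5 ≈ 26.4709 million.
After the change m₂ = (1 + 0.2915) / (0.141 + 0.017 + 0.2915) ≈ 2.87319, so M₂ = 2.87319 × 9.5 ≈ 27.2953 million.
ΔM = M₂ − M₁ = 27.2953 − 26.4709 = 0.8244 million.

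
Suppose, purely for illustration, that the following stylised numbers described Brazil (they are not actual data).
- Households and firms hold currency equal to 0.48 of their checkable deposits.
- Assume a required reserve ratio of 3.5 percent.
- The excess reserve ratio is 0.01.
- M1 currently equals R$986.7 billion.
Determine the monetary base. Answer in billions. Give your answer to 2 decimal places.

R$350.01 billion

The money multiplier is m = (1 + c) / (rr + e + c) = (1 + 0.48) / (0.035 + 0.01 + 0.48) ≈ 2.819048.
MB = M / m = 986.7 / 2.819048 ≈ 350.0118 billion.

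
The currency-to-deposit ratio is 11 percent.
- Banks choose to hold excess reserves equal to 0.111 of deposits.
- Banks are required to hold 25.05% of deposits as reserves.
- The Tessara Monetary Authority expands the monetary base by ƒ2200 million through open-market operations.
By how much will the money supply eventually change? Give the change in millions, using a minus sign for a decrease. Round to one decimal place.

The money multiplier is m = (1 + c) / (rr + e + c) = (1 + 0.11) / (0.2505 + 0.111 + 0.11) ≈ 2.354189.
The purchase adds 2200 million of base, so ΔM = m × ΔMB = 2.354189 × (+2200) = 5179.2158 million.

ƒ5179.2 million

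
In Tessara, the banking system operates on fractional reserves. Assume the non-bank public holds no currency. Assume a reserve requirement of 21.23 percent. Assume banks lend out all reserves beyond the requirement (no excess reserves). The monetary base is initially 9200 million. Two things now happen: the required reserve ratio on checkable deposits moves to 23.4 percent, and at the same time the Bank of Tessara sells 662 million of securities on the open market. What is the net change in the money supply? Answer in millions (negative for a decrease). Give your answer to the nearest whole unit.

-6848 million

Before: m₁ = 1 / (0.2123) ≈ 4.71032, MB₁ = 9200, so M₁ = 4.71032 × 9200 = 43334.944 million.
After: m₂ = 1 / (0.234) ≈ 4.27350, MB₂ = 9200 − 662 = 8538, so M₂ = 4.27350 × 8538 = 36487.143 million.
ΔM = M₂ − M₁ = 36487.143 − 43334.944 = -6847.801 million.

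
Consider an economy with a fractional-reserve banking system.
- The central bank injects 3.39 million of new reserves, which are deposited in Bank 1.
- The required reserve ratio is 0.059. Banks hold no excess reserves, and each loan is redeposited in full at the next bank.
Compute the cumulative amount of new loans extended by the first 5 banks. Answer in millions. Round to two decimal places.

Bank i lends (1 − rr)^i of the original deposit: Bank 1 lends 3.39·0.9410 ≈ 3.1900, Bank 2 lends 3.39·0.9410² ≈ 3.0018, and so on.
Summing a geometric series: total = 3.39·[0.9410·(1 − 0.9410^5) / (1 − 0.9410)] ≈ 14.1757 million.

14.18 million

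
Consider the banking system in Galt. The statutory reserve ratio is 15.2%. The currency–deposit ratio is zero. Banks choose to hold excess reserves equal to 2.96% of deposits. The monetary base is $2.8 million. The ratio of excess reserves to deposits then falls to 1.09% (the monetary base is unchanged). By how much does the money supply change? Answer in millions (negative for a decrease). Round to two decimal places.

Initially m₁ = 1 / (0.152 + 0.0296) ≈ 5.5066, so M₁ = 5.5066 × 2.8 ≈ 15.4185 million.
After the change m₂ = 1 / (0.152 + 0.0109) ≈ 6.1387, so M₂ = 6.1387 × 2.8 ≈ 17.1884 million.
ΔM = M₂ − M₁ = 17.1884 − 15.4185 = 1.7699 million.

$1.77 million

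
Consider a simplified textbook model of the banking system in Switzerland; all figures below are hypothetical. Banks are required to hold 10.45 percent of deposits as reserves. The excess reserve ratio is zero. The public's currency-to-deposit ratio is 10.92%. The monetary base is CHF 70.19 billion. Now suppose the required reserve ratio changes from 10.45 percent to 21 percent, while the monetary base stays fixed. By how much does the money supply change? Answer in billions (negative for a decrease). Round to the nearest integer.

Initially m₁ = (1 + 0.1092) / (0.1045 + 0.1092) ≈ 5.1905, so M₁ = 5.1905 × 70.19 ≈ 364.3212 billion.
After the change m₂ = (1 + 0.1092) / (0.21 + 0.1092) ≈ 3.4749, so M₂ = 3.4749 × 70.19 ≈ 243.9032 billion.
ΔM = M₂ − M₁ = 243.9032 − 364.3212 = -120.418 billion.

-120 billion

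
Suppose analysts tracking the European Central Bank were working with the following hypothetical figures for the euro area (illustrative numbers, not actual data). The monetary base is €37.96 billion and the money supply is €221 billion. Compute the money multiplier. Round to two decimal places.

5.82

The money multiplier is m = M / MB = 221 / 37.96 ≈ 5.82192.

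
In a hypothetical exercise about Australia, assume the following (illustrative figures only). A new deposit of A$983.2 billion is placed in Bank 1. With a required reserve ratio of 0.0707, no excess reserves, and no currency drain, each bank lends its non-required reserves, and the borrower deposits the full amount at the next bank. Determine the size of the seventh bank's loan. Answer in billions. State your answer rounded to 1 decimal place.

Each bank lends a fraction (1 − rr) = 0.9293 of the deposit it receives, so Bank 7 receives 983.2·0.9293^6 and lends 983.2·0.9293^7 ≈ 588.4823 billion.

A$588.5 billion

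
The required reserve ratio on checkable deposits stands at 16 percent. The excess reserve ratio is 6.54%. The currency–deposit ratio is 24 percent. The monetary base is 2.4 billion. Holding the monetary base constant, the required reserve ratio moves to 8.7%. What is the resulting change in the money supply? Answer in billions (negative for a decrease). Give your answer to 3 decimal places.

Initially m₁ = (1 + 0.24) / (0.16 + 0.0654 + 0.24) ≈ 2.66437, so M₁ = 2.66437 × 2.4 ≈ 6.3945 billion.
After the change m₂ = (1 + 0.24) / (0.087 + 0.0654 + 0.24) ≈ 3.16004, so M₂ = 3.16004 × 2.4 ≈ 7.5841 billion.
ΔM = M₂ − M₁ = 7.5841 − 6.3945 = 1.1896 billion.

1.190 billion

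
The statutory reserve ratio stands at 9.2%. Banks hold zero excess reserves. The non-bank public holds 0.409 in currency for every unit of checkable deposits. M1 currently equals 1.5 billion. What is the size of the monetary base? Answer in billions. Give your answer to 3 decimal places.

0.533 billion

The money multiplier is m = (1 + c) / (rr + c) = (1 + 0.409) / (0.092 + 0.409) ≈ 2.81238.
MB = M / m = 1.5 / 2.81238 ≈ 0.5334 billion.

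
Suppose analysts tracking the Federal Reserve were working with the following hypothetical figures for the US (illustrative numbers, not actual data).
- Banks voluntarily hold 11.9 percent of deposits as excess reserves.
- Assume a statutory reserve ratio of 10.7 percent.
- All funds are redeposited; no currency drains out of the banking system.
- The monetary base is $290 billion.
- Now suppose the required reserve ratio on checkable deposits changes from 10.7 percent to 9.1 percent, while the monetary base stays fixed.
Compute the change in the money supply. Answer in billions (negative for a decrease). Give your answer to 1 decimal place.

Initially m₁ = 1 / (0.107 + 0.119) ≈ 4.42478, so M₁ = 4.42478 × 290 = 1283.1862 billion.
After the change m₂ = 1 / (0.091 + 0.119) ≈ 4.76190, so M₂ = 4.76190 × 290 = 1380.951 billion.
ΔM = M₂ − M₁ = 1380.951 − 1283.1862 = 97.7648 billion.

$97.8 billion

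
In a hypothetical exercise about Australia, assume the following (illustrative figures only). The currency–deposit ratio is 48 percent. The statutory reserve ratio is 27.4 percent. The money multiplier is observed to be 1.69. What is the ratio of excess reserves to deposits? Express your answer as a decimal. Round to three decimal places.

0.122

Using m = 1.69. Since m = (1 + c)/(c + rr + e), the denominator satisfies c + rr + e = (1 + c)/m = (1 + 0.48) / 1.69 ≈ 0.875740.
With c = 0.48 and rr = 0.274, the ratio of excess reserves to deposits is 0.875740 − 0.48 − 0.274 = 0.12174.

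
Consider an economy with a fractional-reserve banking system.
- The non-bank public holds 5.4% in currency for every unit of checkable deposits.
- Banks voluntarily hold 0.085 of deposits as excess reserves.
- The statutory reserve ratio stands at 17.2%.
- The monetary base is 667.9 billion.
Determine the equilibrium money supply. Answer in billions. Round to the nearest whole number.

The money multiplier is m = (1 + c) / (rr + e + c) = (1 + 0.054) / (0.172 + 0.085 + 0.054) ≈ 3.3891.
So M = m × MB = 3.3891 × 667.9 ≈ 2263.5799 billion.

2264 billion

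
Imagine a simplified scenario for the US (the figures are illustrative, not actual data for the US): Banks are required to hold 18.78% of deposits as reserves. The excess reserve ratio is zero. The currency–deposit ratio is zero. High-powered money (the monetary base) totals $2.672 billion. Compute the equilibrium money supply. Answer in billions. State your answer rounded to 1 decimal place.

With no currency drain or excess reserves, the money multiplier is m = 1/rr = 1/0.1878 ≈ 5.3248.
Money supply M = m × MB = 5.3248 × 2.672 ≈ 14.2279 billion.

$14.2 billion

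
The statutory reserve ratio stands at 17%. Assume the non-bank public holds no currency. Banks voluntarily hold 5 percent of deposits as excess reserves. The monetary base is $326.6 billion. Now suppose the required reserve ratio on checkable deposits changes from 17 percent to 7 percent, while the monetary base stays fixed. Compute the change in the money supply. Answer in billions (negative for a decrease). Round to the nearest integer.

$1237 billion

Initially m₁ = 1 / (0.17 + 0.05) ≈ 4.5455, so M₁ = 4.5455 × 326.6 = 1484.5603 billion.
After the change m₂ = 1 / (0.07 + 0.05) ≈ 8.3333, so M₂ = 8.3333 × 326.6 ≈ 2721.6558 billion.
ΔM = M₂ − M₁ = 2721.6558 − 1484.5603 = 1237.0955 billion.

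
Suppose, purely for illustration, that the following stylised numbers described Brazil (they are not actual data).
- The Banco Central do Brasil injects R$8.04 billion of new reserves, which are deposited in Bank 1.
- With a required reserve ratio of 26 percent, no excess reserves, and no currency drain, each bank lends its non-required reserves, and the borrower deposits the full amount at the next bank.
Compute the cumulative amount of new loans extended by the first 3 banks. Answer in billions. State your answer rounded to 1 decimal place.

R$13.6 billion

Bank i lends (1 − rr)^i of the original deposit: Bank 1 lends 8.04·0.7400 = 5.9496, Bank 2 lends 8.04·0.7400² ≈ 4.4027, and so on.
Summing a geometric series: total = 8.04·[0.7400·(1 − 0.7400^3) / (1 − 0.7400)] ≈ 13.6103 billion.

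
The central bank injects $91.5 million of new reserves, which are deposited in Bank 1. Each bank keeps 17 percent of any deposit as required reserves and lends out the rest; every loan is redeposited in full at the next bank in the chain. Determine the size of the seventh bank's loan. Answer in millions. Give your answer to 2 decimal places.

Each bank lends a fraction (1 − rr) = 0.8300 of the deposit it receives, so Bank 7 receives 91.5·0.8300^6 and lends 91.5·0.8300^7 ≈ 24.8295 million.

$24.83 million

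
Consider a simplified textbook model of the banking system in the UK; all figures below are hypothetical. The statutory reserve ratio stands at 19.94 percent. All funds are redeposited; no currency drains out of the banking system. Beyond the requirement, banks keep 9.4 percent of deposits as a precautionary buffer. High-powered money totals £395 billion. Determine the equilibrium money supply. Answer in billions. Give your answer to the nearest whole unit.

The money multiplier is m = 1 / (rr + e) = 1 / (0.1994 + 0.094) ≈ 3.4083.
So M = m × MB = 3.4083 × 395 = 1346.2785 billion.

£1346 billion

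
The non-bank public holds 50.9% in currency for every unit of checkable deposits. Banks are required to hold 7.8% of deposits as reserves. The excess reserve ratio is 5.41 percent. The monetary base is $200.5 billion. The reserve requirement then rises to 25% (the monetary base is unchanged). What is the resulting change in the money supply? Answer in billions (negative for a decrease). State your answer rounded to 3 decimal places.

-99.830 billion

Initially m₁ = (1 + 0.509) / (0.078 + 0.0541 + 0.509) ≈ 2.3537670, so M₁ = 2.3537670 × 200.5 ≈ 471.9303 billion.
After the change m₂ = (1 + 0.509) / (0.25 + 0.0541 + 0.509) ≈ 1.8558603, so M₂ = 1.8558603 × 200.5 ≈ 372.1 billion.
ΔM = M₂ − M₁ = 372.1 − 471.9303 = -99.8303 billion.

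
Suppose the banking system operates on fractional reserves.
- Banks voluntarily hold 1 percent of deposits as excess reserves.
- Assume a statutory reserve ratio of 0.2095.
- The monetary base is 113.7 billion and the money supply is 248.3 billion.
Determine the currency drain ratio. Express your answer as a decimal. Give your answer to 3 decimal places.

Using m = M/MB = 248.3/113.7 ≈ 2.183817. From m = (1 + c)/(c + rr + e), rearranging gives 1 + c = m·(c + rr + e), so c·(1 − m) = m·(rr + e) − 1.
Hence c = [m·(rr + e) − 1]/(1 − m) = [2.183817 × (0.2095 + 0.01) − 1] / (1 − 2.183817) ≈ 0.439808.

0.440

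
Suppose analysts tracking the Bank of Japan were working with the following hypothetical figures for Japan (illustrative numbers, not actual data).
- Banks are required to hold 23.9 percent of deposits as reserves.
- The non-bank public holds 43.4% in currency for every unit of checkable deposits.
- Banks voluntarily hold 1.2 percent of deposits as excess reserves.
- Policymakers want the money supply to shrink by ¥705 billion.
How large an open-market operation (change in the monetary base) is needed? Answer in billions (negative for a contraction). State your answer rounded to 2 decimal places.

The money multiplier is m = (1 + c) / (rr + e + c) = (1 + 0.434) / (0.239 + 0.012 + 0.434) ≈ 2.093431.
ΔMB = ΔM / m = (−705) / 2.093431 ≈ -336.7677 billion.

-336.77 billion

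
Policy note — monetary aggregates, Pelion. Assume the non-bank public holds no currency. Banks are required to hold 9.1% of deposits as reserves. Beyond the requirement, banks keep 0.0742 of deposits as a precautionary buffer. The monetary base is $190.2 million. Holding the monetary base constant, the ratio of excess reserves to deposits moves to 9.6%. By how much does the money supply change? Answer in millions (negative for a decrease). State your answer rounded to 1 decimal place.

Initially m₁ = 1 / (0.091 + 0.0742) ≈ 6.05327, so M₁ = 6.05327 × 190.2 ≈ 1151.332 million.
After the change m₂ = 1 / (0.091 + 0.096) ≈ 5.34759, so M₂ = 5.34759 × 190.2 ≈ 1017.1116 million.
ΔM = M₂ − M₁ = 1017.1116 − 1151.332 = -134.2204 million.

-134.2 million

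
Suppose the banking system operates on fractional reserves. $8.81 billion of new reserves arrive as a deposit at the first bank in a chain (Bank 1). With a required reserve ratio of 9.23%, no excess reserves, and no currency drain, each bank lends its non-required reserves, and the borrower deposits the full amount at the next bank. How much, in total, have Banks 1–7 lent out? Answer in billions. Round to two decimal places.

Bank i lends (1 − rr)^i of the original deposit: Bank 1 lends 8.81·0.9077 ≈ 7.9968, Bank 2 lends 8.81·0.9077² ≈ 7.2587, and so on.
Summing a geometric series: total = 8.81·[0.9077·(1 − 0.9077^7) / (1 − 0.9077)] ≈ 42.6538 billion.

$42.65 billion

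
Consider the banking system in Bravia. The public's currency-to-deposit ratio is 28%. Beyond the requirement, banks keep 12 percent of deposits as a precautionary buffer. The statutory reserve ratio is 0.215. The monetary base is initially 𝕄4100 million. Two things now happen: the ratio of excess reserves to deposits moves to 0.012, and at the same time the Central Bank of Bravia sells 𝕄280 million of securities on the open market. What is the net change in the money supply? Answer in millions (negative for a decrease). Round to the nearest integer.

𝕄1111 million

Before: m₁ = (1 + 0.28) / (0.215 + 0.12 + 0.28) ≈ 2.08130, MB₁ = 4100, so M₁ = 2.08130 × 4100 = 8533.33 million.
After: m₂ = (1 + 0.28) / (0.215 + 0.012 + 0.28) ≈ 2.52465, MB₂ = 4100 − 280 = 3820, so M₂ = 2.52465 × 3820 = 9644.163 million.
ΔM = M₂ − M₁ = 9644.163 − 8533.33 = 1110.833 million.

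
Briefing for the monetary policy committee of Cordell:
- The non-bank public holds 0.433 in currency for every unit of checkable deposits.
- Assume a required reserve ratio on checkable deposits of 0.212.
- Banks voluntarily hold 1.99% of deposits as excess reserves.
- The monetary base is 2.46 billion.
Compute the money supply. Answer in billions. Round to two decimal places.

The money multiplier is m = (1 + c) / (rr + e + c) = (1 + 0.433) / (0.212 + 0.0199 + 0.433) ≈ 2.1552.
So M = m × MB = 2.1552 × 2.46 ≈ 5.3018 billion.

5.30 billion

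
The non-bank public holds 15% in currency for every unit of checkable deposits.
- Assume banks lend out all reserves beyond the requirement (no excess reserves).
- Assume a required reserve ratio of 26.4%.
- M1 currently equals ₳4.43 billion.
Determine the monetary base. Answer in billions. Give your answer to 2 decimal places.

The money multiplier is m = (1 + c) / (rr + c) = (1 + 0.15) / (0.264 + 0.15) ≈ 2.7778.
MB = M / m = 4.43 / 2.7778 ≈ 1.5948 billion.

₳1.59 billion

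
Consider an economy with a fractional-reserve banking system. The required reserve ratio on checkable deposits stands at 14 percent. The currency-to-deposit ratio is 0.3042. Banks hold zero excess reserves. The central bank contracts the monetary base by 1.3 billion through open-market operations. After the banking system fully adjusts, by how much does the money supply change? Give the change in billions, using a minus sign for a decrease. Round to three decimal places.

-3.817 billion

The money multiplier is m = (1 + c) / (rr + c) = (1 + 0.3042) / (0.14 + 0.3042) ≈ 2.93606.
The sale removes 1.3 billion of base, so ΔM = m × ΔMB = 2.93606 × (−1.3) ≈ -3.8169 billion.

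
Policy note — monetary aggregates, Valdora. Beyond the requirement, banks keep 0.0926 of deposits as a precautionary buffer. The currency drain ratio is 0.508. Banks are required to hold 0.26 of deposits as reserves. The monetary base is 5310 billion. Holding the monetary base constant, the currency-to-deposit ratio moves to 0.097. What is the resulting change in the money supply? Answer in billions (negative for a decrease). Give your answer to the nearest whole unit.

Initially m₁ = (1 + 0.508) / (0.26 + 0.0926 + 0.508) ≈ 1.75227, so M₁ = 1.75227 × 5310 = 9304.5537 billion.
After the change m₂ = (1 + 0.097) / (0.26 + 0.0926 + 0.097) ≈ 2.43995, so M₂ = 2.43995 × 5310 = 12956.1345 billion.
ΔM = M₂ − M₁ = 12956.1345 − 9304.5537 = 3651.5808 billion.

3652 billion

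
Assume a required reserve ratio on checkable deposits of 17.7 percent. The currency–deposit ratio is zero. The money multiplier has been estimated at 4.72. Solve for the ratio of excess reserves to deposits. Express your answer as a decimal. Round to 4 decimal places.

Using m = 4.72. Since m = (1 + c)/(c + rr + e), the denominator satisfies c + rr + e = (1 + c)/m = (1 + 0) / 4.72 ≈ 0.211864.
With c = 0 and rr = 0.177, the ratio of excess reserves to deposits is 0.211864 − 0 − 0.177 = 0.034864.

0.0349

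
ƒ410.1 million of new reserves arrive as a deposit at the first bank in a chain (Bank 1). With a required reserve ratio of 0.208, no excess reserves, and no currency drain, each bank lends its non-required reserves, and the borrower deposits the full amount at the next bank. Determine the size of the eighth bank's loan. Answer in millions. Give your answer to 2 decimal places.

Each bank lends a fraction (1 − rr) = 0.7920 of the deposit it receives, so Bank 8 receives 410.1·0.7920^7 and lends 410.1·0.7920^8 ≈ 63.4879 million.

ƒ63.49 million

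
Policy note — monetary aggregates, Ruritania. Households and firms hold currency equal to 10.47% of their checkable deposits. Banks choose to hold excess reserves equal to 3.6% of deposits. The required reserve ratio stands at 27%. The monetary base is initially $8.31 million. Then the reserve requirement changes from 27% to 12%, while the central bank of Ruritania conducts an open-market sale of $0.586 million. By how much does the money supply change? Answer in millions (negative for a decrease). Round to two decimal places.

Before: m₁ = (1 + 0.1047) / (0.27 + 0.036 + 0.1047) ≈ 2.6898, MB₁ = 8.31, so M₁ = 2.6898 × 8.31 ≈ 22.3522 million.
After: m₂ = (1 + 0.1047) / (0.12 + 0.036 + 0.1047) ≈ 4.2374, MB₂ = 8.31 − 0.586 = 7.724, so M₂ = 4.2374 × 7.724 ≈ 32.7297 million.
ΔM = M₂ − M₁ = 32.7297 − 22.3522 = 10.3775 million.

$10.38 million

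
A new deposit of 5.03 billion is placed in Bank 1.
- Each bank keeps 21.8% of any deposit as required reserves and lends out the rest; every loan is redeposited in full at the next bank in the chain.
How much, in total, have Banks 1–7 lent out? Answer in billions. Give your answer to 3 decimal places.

14.817 billion

Bank i lends (1 − rr)^i of the original deposit: Bank 1 lends 5.03·0.7820 ≈ 3.9335, Bank 2 lends 5.03·0.7820² ≈ 3.0760, and so on.
Summing a geometric series: total = 5.03·[0.7820·(1 − 0.7820^7) / (1 − 0.7820)] ≈ 14.8166 billion.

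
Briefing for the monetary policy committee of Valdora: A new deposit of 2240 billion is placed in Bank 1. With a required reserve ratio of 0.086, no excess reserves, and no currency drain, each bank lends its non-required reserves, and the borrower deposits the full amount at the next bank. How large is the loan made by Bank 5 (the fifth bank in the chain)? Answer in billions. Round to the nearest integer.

1429 billion

Each bank lends a fraction (1 − rr) = 0.9140 of the deposit it receives, so Bank 5 receives 2240·0.9140^4 and lends 2240·0.9140^5 ≈ 1428.8249 billion.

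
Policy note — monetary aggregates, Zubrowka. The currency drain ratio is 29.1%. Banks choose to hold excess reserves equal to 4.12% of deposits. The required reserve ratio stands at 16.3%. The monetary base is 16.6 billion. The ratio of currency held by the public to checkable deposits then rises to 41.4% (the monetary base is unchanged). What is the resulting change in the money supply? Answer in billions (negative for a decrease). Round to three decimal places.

Initially m₁ = (1 + 0.291) / (0.163 + 0.0412 + 0.291) ≈ 2.607027, so M₁ = 2.607027 × 16.6 ≈ 43.2766 billion.
After the change m₂ = (1 + 0.414) / (0.163 + 0.0412 + 0.414) ≈ 2.287286, so M₂ = 2.287286 × 16.6 ≈ 37.9689 billion.
ΔM = M₂ − M₁ = 37.9689 − 43.2766 = -5.3077 billion.

-5.308 billion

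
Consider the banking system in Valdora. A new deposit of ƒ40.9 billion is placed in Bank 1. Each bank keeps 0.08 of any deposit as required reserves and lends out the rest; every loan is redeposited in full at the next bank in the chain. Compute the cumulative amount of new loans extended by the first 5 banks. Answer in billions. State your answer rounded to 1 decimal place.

Bank i lends (1 − rr)^i of the original deposit: Bank 1 lends 40.9·0.9200 = 37.6280, Bank 2 lends 40.9·0.9200² ≈ 34.6178, and so on.
Summing a geometric series: total = 40.9·[0.9200·(1 − 0.9200^5) / (1 − 0.9200)] ≈ 160.3510 billion.

ƒ160.4 billion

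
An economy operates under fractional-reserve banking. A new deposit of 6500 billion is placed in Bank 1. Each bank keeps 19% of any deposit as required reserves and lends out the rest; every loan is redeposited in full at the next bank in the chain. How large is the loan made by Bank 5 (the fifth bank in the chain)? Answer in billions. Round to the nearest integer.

2266 billion

Each bank lends a fraction (1 − rr) = 0.8100 of the deposit it receives, so Bank 5 receives 6500·0.8100^4 and lends 6500·0.8100^5 ≈ 2266.4099 billion.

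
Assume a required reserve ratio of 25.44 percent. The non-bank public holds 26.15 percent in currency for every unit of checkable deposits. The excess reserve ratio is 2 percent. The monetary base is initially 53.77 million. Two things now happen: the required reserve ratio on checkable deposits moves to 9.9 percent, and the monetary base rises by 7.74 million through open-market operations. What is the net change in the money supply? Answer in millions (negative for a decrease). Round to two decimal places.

Before: m₁ = (1 + 0.2615) / (0.2544 + 0.02 + 0.2615) ≈ 2.35398, MB₁ = 53.77, so M₁ = 2.35398 × 53.77 ≈ 126.5735 million.
After: m₂ = (1 + 0.2615) / (0.099 + 0.02 + 0.2615) ≈ 3.31537, MB₂ = 53.77 + 7.74 = 61.51, so M₂ = 3.31537 × 61.51 ≈ 203.9284 million.
ΔM = M₂ − M₁ = 203.9284 − 126.5735 = 77.3549 million.

77.35 million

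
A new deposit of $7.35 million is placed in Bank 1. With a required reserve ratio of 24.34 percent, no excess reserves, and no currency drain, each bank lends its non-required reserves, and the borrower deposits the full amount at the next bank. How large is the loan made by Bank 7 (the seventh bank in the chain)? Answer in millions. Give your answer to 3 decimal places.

$1.043 million

Each bank lends a fraction (1 − rr) = 0.7566 of the deposit it receives, so Bank 7 receives 7.35·0.7566^6 and lends 7.35·0.7566^7 ≈ 1.0432 million.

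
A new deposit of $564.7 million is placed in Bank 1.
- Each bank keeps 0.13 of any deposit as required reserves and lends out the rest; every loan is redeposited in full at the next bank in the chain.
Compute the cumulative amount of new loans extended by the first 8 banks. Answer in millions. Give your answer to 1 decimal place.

Bank i lends (1 − rr)^i of the original deposit: Bank 1 lends 564.7·0.8700 = 491.2890, Bank 2 lends 564.7·0.8700² ≈ 427.4214, and so on.
Summing a geometric series: total = 564.7·[0.8700·(1 − 0.8700^8) / (1 − 0.8700)] ≈ 2538.7863 million.

$2538.8 million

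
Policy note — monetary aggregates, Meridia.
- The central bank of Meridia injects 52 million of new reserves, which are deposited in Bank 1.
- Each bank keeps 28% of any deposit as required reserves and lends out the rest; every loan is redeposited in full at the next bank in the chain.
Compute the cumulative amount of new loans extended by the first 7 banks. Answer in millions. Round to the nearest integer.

120 million

Bank i lends (1 − rr)^i of the original deposit: Bank 1 lends 52·0.7200 = 37.4400, Bank 2 lends 52·0.7200² = 26.9568, and so on.
Summing a geometric series: total = 52·[0.7200·(1 − 0.7200^7) / (1 − 0.7200)] ≈ 120.3019 million.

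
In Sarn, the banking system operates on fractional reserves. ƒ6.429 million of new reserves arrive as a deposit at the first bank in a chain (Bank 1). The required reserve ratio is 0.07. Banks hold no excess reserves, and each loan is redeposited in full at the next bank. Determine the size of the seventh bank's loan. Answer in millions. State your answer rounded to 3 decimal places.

ƒ3.868 million

Each bank lends a fraction (1 − rr) = 0.9300 of the deposit it receives, so Bank 7 receives 6.429·0.9300^6 and lends 6.429·0.9300^7 ≈ 3.8683 million.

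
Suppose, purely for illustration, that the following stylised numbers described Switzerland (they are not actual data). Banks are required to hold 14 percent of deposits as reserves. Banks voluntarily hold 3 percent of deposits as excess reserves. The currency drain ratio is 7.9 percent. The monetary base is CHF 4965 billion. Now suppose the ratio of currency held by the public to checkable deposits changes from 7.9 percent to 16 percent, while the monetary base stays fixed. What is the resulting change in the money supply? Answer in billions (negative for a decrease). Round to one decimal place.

Initially m₁ = (1 + 0.079) / (0.14 + 0.03 + 0.079) ≈ 4.333333, so M₁ = 4.333333 × 4965 ≈ 21514.9983 billion.
After the change m₂ = (1 + 0.16) / (0.14 + 0.03 + 0.16) ≈ 3.515152, so M₂ = 3.515152 × 4965 ≈ 17452.7297 billion.
ΔM = M₂ − M₁ = 17452.7297 − 21514.9983 = -4062.2686 billion.

-4062.3 billion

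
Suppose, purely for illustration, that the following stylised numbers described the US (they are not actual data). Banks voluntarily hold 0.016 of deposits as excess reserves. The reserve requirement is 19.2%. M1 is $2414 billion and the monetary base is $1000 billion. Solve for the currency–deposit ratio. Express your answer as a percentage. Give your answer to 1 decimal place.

Using m = M/MB = 2414/1000 = 2.414000. From m = (1 + c)/(c + rr + e), rearranging gives 1 + c = m·(c + rr + e), so c·(1 − m) = m·(rr + e) − 1.
Hence c = [m·(rr + e) − 1]/(1 − m) = [2.414000 × (0.192 + 0.016) − 1] / (1 − 2.414000) ≈ 0.352113.

35.2%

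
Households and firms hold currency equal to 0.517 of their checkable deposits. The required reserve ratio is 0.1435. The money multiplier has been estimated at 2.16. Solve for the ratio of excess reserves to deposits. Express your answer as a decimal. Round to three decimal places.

Using m = 2.16. Since m = (1 + c)/(c + rr + e), the denominator satisfies c + rr + e = (1 + c)/m = (1 + 0.517) / 2.16 ≈ 0.702315.
With c = 0.517 and rr = 0.1435, the ratio of excess reserves to deposits is 0.702315 − 0.517 − 0.1435 = 0.041815.

0.042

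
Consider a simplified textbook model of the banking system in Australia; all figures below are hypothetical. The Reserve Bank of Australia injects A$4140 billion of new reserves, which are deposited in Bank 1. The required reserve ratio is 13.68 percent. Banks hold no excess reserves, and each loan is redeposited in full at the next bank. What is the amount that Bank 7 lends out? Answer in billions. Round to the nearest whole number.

A$1478 billion

Each bank lends a fraction (1 − rr) = 0.8632 of the deposit it receives, so Bank 7 receives 4140·0.8632^6 and lends 4140·0.8632^7 ≈ 1478.3605 billion.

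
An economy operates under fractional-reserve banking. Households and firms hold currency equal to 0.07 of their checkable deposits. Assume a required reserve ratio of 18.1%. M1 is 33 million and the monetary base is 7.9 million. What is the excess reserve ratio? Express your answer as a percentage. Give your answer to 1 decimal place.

Using m = M/MB = 33/7.9 ≈ 4.177215. Since m = (1 + c)/(c + rr + e), the denominator satisfies c + rr + e = (1 + c)/m = (1 + 0.07) / 4.177215 ≈ 0.256152.
With c = 0.07 and rr = 0.181, the excess reserve ratio is 0.256152 − 0.07 − 0.181 = 0.005152.

0.5%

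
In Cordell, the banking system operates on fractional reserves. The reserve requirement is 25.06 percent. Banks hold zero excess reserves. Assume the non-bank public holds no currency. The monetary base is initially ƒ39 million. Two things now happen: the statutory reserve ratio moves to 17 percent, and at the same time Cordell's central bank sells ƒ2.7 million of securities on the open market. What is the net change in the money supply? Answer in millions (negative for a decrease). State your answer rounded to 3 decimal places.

ƒ57.903 million

Before: m₁ = 1 / (0.2506) ≈ 3.990423, MB₁ = 39, so M₁ = 3.990423 × 39 ≈ 155.6265 million.
After: m₂ = 1 / (0.17) ≈ 5.882353, MB₂ = 39 − 2.7 = 36.3, so M₂ = 5.882353 × 36.3 ≈ 213.5294 million.
ΔM = M₂ − M₁ = 213.5294 − 155.6265 = 57.9029 million.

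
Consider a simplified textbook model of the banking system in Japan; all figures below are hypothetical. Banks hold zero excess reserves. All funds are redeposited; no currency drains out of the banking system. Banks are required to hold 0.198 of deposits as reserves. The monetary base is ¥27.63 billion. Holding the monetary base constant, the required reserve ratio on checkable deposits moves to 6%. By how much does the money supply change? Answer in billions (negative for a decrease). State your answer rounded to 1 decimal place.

¥321.0 billion

Initially m₁ = 1 / (0.198) ≈ 5.0505, so M₁ = 5.0505 × 27.63 ≈ 139.5453 billion.
After the change m₂ = 1 / (0.06) ≈ 16.6667, so M₂ = 16.6667 × 27.63 ≈ 460.5009 billion.
ΔM = M₂ − M₁ = 460.5009 − 139.5453 = 320.9556 billion.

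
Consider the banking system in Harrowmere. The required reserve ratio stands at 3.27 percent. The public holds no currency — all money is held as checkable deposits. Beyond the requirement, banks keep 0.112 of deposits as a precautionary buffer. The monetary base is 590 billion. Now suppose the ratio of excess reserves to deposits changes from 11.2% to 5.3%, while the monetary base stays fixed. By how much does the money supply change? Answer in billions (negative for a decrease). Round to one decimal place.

2807.1 billion

Initially m₁ = 1 / (0.0327 + 0.112) ≈ 6.91085, so M₁ = 6.91085 × 590 = 4077.4015 billion.
After the change m₂ = 1 / (0.0327 + 0.053) ≈ 11.66861, so M₂ = 11.66861 × 590 = 6884.4799 billion.
ΔM = M₂ − M₁ = 6884.4799 − 4077.4015 = 2807.0784 billion.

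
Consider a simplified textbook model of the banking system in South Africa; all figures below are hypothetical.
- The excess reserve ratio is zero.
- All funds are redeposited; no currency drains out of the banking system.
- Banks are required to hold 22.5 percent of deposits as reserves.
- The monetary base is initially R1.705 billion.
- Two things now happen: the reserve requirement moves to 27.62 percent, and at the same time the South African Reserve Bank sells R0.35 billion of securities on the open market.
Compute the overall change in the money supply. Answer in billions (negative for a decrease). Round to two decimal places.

-2.67 billion

Before: m₁ = 1 / (0.225) ≈ 4.4444, MB₁ = 1.705, so M₁ = 4.4444 × 1.705 ≈ 7.5777 billion.
After: m₂ = 1 / (0.2762) ≈ 3.6206, MB₂ = 1.705 − 0.35 = 1.355, so M₂ = 3.6206 × 1.355 ≈ 4.9059 billion.
ΔM = M₂ − M₁ = 4.9059 − 7.5777 = -2.6718 billion.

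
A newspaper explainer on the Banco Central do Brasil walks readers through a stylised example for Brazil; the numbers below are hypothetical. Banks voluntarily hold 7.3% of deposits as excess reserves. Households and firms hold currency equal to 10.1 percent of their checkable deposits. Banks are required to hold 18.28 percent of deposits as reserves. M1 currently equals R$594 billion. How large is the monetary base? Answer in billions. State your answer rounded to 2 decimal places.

R$192.50 billion

The money multiplier is m = (1 + c) / (rr + e + c) = (1 + 0.101) / (0.1828 + 0.073 + 0.101) ≈ 3.085762.
MB = M / m = 594 / 3.085762 ≈ 192.497 billion.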